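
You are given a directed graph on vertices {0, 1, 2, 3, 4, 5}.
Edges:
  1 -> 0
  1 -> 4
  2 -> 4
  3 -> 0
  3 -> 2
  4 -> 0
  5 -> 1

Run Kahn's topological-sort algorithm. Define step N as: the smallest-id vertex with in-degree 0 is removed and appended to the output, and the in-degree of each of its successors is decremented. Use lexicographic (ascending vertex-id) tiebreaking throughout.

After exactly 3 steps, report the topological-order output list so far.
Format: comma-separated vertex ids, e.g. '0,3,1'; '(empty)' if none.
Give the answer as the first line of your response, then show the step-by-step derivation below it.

3,2,5

step 1: output 3; order=[3]; indeg=(2,1,0,0,2,0)
step 2: output 2; order=[3,2]; indeg=(2,1,0,0,1,0)
step 3: output 5; order=[3,2,5]; indeg=(2,0,0,0,1,0)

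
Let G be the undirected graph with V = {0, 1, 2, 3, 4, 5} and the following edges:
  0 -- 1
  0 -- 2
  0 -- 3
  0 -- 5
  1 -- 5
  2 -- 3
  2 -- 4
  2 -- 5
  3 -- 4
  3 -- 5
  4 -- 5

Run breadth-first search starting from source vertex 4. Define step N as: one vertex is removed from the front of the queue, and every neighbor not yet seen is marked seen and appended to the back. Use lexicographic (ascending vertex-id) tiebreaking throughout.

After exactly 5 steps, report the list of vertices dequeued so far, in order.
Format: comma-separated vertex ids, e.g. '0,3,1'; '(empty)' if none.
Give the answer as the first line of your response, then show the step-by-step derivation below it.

4,2,3,5,0

step 1: dequeue 4; queue=[2,3,5]; order=4
step 2: dequeue 2; queue=[3,5,0]; order=4,2
step 3: dequeue 3; queue=[5,0]; order=4,2,3
step 4: dequeue 5; queue=[0,1]; order=4,2,3,5
step 5: dequeue 0; queue=[1]; order=4,2,3,5,0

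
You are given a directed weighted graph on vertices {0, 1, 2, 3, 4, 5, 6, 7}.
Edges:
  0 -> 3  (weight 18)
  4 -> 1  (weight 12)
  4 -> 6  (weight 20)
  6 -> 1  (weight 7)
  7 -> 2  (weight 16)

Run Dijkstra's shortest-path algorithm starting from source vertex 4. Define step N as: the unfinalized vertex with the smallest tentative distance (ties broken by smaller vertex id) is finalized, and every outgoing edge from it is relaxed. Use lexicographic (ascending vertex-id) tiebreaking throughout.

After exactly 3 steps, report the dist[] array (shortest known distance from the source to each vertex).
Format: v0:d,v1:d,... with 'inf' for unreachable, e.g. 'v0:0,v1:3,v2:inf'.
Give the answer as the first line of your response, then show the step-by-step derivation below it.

v0:inf,v1:12,v2:inf,v3:inf,v4:0,v5:inf,v6:20,v7:inf

step 1: dist = v0:inf,v1:12,v2:inf,v3:inf,v4:0,v5:inf,v6:20,v7:inf
step 2: dist = v0:inf,v1:12,v2:inf,v3:inf,v4:0,v5:inf,v6:20,v7:inf
step 3: dist = v0:inf,v1:12,v2:inf,v3:inf,v4:0,v5:inf,v6:20,v7:inf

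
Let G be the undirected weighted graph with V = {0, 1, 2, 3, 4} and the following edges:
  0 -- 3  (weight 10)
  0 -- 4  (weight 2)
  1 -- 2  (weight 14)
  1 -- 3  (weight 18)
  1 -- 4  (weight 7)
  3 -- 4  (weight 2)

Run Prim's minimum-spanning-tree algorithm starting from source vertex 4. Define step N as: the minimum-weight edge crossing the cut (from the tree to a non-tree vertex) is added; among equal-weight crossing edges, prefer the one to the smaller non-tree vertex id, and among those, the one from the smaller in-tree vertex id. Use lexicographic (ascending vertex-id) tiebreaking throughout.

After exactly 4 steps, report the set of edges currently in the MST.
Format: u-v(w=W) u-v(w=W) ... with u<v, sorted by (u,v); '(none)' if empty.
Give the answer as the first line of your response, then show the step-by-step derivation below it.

0-4(w=2) 1-2(w=14) 1-4(w=7) 3-4(w=2)

step 1: add edge 0-4 (w=2); MST = {0-4(w=2)}
step 2: add edge 3-4 (w=2); MST = {0-4(w=2) 3-4(w=2)}
step 3: add edge 1-4 (w=7); MST = {0-4(w=2) 1-4(w=7) 3-4(w=2)}
step 4: add edge 1-2 (w=14); MST = {0-4(w=2) 1-2(w=14) 1-4(w=7) 3-4(w=2)}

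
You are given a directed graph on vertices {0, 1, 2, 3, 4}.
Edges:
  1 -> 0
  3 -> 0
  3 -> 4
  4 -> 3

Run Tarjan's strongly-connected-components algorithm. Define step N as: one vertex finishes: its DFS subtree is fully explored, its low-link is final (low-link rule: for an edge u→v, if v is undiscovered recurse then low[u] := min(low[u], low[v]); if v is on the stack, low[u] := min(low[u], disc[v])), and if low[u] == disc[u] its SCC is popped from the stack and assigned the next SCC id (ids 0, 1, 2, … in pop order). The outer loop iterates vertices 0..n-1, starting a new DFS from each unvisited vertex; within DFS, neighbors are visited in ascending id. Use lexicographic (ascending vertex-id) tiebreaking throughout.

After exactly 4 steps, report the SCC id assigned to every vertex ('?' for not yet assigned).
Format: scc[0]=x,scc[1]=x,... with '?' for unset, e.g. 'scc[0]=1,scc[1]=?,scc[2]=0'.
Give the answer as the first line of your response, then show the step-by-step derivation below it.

scc[0]=0,scc[1]=1,scc[2]=2,scc[3]=?,scc[4]=?

step 1: low=(low[0]=0,low[1]=?,low[2]=?,low[3]=?,low[4]=?); scc=(scc[0]=0,scc[1]=?,scc[2]=?,scc[3]=?,scc[4]=?)
step 2: low=(low[0]=0,low[1]=1,low[2]=?,low[3]=?,low[4]=?); scc=(scc[0]=0,scc[1]=1,scc[2]=?,scc[3]=?,scc[4]=?)
step 3: low=(low[0]=0,low[1]=1,low[2]=2,low[3]=?,low[4]=?); scc=(scc[0]=0,scc[1]=1,scc[2]=2,scc[3]=?,scc[4]=?)
step 4: low=(low[0]=0,low[1]=1,low[2]=2,low[3]=3,low[4]=3); scc=(scc[0]=0,scc[1]=1,scc[2]=2,scc[3]=?,scc[4]=?)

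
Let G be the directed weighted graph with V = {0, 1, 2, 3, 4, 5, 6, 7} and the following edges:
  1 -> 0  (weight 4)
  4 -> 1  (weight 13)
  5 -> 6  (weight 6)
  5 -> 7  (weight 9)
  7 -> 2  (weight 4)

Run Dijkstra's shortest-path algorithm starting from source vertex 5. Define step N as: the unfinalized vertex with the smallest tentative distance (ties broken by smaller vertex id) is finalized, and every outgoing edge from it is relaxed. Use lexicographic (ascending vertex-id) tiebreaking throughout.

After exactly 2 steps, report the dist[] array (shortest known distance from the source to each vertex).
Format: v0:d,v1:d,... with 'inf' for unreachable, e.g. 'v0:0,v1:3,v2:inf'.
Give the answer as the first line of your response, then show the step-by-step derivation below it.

v0:inf,v1:inf,v2:inf,v3:inf,v4:inf,v5:0,v6:6,v7:9

step 1: dist = v0:inf,v1:inf,v2:inf,v3:inf,v4:inf,v5:0,v6:6,v7:9
step 2: dist = v0:inf,v1:inf,v2:inf,v3:inf,v4:inf,v5:0,v6:6,v7:9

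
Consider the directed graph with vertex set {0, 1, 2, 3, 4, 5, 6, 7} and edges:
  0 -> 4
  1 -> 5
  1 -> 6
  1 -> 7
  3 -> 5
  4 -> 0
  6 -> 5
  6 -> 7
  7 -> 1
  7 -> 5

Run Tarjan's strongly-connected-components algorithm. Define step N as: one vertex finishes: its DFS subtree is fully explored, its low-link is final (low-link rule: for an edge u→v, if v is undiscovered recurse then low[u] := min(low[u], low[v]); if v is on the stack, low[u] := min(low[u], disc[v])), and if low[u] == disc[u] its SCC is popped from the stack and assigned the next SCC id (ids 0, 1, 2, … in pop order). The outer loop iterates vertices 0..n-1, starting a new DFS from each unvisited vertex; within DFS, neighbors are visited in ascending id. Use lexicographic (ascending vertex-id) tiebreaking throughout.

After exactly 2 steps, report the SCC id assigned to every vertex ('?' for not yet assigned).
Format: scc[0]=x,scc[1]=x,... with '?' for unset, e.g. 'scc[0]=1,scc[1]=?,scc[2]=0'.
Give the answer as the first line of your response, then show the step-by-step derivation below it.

scc[0]=0,scc[1]=?,scc[2]=?,scc[3]=?,scc[4]=0,scc[5]=?,scc[6]=?,scc[7]=?

step 1: low=(low[0]=0,low[1]=?,low[2]=?,low[3]=?,low[4]=0,low[5]=?,low[6]=?,low[7]=?); scc=(scc[0]=?,scc[1]=?,scc[2]=?,scc[3]=?,scc[4]=?,scc[5]=?,scc[6]=?,scc[7]=?)
step 2: low=(low[0]=0,low[1]=?,low[2]=?,low[3]=?,low[4]=0,low[5]=?,low[6]=?,low[7]=?); scc=(scc[0]=0,scc[1]=?,scc[2]=?,scc[3]=?,scc[4]=0,scc[5]=?,scc[6]=?,scc[7]=?)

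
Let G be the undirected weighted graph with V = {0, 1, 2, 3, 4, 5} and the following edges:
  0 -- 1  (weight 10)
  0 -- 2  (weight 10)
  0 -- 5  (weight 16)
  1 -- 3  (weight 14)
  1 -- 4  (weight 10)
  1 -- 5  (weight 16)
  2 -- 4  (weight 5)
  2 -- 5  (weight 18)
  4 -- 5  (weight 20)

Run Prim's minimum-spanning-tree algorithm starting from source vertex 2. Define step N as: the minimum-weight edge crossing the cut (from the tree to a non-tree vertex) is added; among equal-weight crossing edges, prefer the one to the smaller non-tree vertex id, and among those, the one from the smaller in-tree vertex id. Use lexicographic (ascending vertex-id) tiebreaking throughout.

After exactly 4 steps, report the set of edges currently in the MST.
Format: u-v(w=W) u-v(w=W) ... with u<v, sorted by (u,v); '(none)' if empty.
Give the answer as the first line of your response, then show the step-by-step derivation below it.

0-1(w=10) 0-2(w=10) 1-3(w=14) 2-4(w=5)

step 1: add edge 2-4 (w=5); MST = {2-4(w=5)}
step 2: add edge 0-2 (w=10); MST = {0-2(w=10) 2-4(w=5)}
step 3: add edge 0-1 (w=10); MST = {0-1(w=10) 0-2(w=10) 2-4(w=5)}
step 4: add edge 1-3 (w=14); MST = {0-1(w=10) 0-2(w=10) 1-3(w=14) 2-4(w=5)}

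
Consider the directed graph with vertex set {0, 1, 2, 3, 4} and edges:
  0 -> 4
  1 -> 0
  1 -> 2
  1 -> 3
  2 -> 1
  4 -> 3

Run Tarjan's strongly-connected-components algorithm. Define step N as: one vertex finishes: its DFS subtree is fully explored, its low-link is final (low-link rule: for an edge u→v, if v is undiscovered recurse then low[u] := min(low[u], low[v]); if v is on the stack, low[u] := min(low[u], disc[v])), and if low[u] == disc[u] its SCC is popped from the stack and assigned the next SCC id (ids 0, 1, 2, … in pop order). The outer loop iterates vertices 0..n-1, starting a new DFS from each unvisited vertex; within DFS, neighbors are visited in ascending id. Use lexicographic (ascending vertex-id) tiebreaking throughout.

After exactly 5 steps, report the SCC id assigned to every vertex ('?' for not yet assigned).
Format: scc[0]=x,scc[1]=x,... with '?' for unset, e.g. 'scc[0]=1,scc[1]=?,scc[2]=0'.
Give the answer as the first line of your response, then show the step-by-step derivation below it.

scc[0]=2,scc[1]=3,scc[2]=3,scc[3]=0,scc[4]=1

step 1: low=(low[0]=0,low[1]=?,low[2]=?,low[3]=2,low[4]=1); scc=(scc[0]=?,scc[1]=?,scc[2]=?,scc[3]=0,scc[4]=?)
step 2: low=(low[0]=0,low[1]=?,low[2]=?,low[3]=2,low[4]=1); scc=(scc[0]=?,scc[1]=?,scc[2]=?,scc[3]=0,scc[4]=1)
step 3: low=(low[0]=0,low[1]=?,low[2]=?,low[3]=2,low[4]=1); scc=(scc[0]=2,scc[1]=?,scc[2]=?,scc[3]=0,scc[4]=1)
step 4: low=(low[0]=0,low[1]=3,low[2]=3,low[3]=2,low[4]=1); scc=(scc[0]=2,scc[1]=?,scc[2]=?,scc[3]=0,scc[4]=1)
step 5: low=(low[0]=0,low[1]=3,low[2]=3,low[3]=2,low[4]=1); scc=(scc[0]=2,scc[1]=3,scc[2]=3,scc[3]=0,scc[4]=1)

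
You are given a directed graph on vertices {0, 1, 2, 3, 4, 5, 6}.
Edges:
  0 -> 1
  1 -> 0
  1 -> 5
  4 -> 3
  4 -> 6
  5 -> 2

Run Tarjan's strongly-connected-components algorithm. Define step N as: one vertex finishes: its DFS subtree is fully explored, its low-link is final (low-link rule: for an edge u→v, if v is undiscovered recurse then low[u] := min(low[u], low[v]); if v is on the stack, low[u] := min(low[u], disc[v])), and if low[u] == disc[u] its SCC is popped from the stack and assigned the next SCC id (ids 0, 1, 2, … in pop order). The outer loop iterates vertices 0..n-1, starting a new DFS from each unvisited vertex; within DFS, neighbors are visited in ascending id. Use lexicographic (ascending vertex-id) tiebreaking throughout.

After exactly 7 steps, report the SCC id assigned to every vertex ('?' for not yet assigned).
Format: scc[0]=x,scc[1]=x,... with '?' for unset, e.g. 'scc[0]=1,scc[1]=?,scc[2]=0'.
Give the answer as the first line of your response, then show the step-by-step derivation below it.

scc[0]=2,scc[1]=2,scc[2]=0,scc[3]=3,scc[4]=5,scc[5]=1,scc[6]=4

step 1: low=(low[0]=0,low[1]=0,low[2]=3,low[3]=?,low[4]=?,low[5]=2,low[6]=?); scc=(scc[0]=?,scc[1]=?,scc[2]=0,scc[3]=?,scc[4]=?,scc[5]=?,scc[6]=?)
step 2: low=(low[0]=0,low[1]=0,low[2]=3,low[3]=?,low[4]=?,low[5]=2,low[6]=?); scc=(scc[0]=?,scc[1]=?,scc[2]=0,scc[3]=?,scc[4]=?,scc[5]=1,scc[6]=?)
step 3: low=(low[0]=0,low[1]=0,low[2]=3,low[3]=?,low[4]=?,low[5]=2,low[6]=?); scc=(scc[0]=?,scc[1]=?,scc[2]=0,scc[3]=?,scc[4]=?,scc[5]=1,scc[6]=?)
step 4: low=(low[0]=0,low[1]=0,low[2]=3,low[3]=?,low[4]=?,low[5]=2,low[6]=?); scc=(scc[0]=2,scc[1]=2,scc[2]=0,scc[3]=?,scc[4]=?,scc[5]=1,scc[6]=?)
step 5: low=(low[0]=0,low[1]=0,low[2]=3,low[3]=4,low[4]=?,low[5]=2,low[6]=?); scc=(scc[0]=2,scc[1]=2,scc[2]=0,scc[3]=3,scc[4]=?,scc[5]=1,scc[6]=?)
step 6: low=(low[0]=0,low[1]=0,low[2]=3,low[3]=4,low[4]=5,low[5]=2,low[6]=6); scc=(scc[0]=2,scc[1]=2,scc[2]=0,scc[3]=3,scc[4]=?,scc[5]=1,scc[6]=4)
step 7: low=(low[0]=0,low[1]=0,low[2]=3,low[3]=4,low[4]=5,low[5]=2,low[6]=6); scc=(scc[0]=2,scc[1]=2,scc[2]=0,scc[3]=3,scc[4]=5,scc[5]=1,scc[6]=4)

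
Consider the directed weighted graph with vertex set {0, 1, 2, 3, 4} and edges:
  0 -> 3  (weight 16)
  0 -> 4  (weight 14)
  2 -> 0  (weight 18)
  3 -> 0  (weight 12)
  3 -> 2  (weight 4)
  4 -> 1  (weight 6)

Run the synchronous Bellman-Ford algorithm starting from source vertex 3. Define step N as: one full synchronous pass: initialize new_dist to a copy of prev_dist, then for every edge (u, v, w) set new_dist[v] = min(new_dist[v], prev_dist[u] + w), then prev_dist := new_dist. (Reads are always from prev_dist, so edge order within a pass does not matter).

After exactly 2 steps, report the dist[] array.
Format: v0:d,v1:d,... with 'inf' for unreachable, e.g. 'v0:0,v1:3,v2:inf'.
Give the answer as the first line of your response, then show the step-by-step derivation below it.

v0:12,v1:inf,v2:4,v3:0,v4:26

step 1: dist = v0:12,v1:inf,v2:4,v3:0,v4:inf
step 2: dist = v0:12,v1:inf,v2:4,v3:0,v4:26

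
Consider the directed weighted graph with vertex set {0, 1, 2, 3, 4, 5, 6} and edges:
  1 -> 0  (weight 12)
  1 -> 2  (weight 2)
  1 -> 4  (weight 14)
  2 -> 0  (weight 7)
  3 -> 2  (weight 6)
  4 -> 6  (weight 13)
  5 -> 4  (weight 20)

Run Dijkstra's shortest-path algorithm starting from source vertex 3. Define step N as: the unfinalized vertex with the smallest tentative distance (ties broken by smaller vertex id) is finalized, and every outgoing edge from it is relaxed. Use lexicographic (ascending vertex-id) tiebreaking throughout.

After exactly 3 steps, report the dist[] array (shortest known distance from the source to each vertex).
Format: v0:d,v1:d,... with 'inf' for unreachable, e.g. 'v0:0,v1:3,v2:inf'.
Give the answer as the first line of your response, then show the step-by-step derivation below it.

v0:13,v1:inf,v2:6,v3:0,v4:inf,v5:inf,v6:inf

step 1: dist = v0:inf,v1:inf,v2:6,v3:0,v4:inf,v5:inf,v6:inf
step 2: dist = v0:13,v1:inf,v2:6,v3:0,v4:inf,v5:inf,v6:inf
step 3: dist = v0:13,v1:inf,v2:6,v3:0,v4:inf,v5:inf,v6:inf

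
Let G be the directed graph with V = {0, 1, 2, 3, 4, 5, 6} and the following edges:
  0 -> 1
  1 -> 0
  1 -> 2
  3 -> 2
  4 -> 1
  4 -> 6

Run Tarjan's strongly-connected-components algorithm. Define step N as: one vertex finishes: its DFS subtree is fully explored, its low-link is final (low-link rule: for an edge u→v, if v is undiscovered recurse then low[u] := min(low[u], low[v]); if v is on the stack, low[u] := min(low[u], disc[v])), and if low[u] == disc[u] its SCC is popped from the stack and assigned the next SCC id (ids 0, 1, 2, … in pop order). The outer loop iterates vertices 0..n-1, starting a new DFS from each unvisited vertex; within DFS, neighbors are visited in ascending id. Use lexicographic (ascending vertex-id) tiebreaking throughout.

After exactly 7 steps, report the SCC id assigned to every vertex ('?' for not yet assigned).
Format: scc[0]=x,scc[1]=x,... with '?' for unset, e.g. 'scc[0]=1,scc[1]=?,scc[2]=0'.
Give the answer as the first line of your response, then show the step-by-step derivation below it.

scc[0]=1,scc[1]=1,scc[2]=0,scc[3]=2,scc[4]=4,scc[5]=5,scc[6]=3

step 1: low=(low[0]=0,low[1]=0,low[2]=2,low[3]=?,low[4]=?,low[5]=?,low[6]=?); scc=(scc[0]=?,scc[1]=?,scc[2]=0,scc[3]=?,scc[4]=?,scc[5]=?,scc[6]=?)
step 2: low=(low[0]=0,low[1]=0,low[2]=2,low[3]=?,low[4]=?,low[5]=?,low[6]=?); scc=(scc[0]=?,scc[1]=?,scc[2]=0,scc[3]=?,scc[4]=?,scc[5]=?,scc[6]=?)
step 3: low=(low[0]=0,low[1]=0,low[2]=2,low[3]=?,low[4]=?,low[5]=?,low[6]=?); scc=(scc[0]=1,scc[1]=1,scc[2]=0,scc[3]=?,scc[4]=?,scc[5]=?,scc[6]=?)
step 4: low=(low[0]=0,low[1]=0,low[2]=2,low[3]=3,low[4]=?,low[5]=?,low[6]=?); scc=(scc[0]=1,scc[1]=1,scc[2]=0,scc[3]=2,scc[4]=?,scc[5]=?,scc[6]=?)
step 5: low=(low[0]=0,low[1]=0,low[2]=2,low[3]=3,low[4]=4,low[5]=?,low[6]=5); scc=(scc[0]=1,scc[1]=1,scc[2]=0,scc[3]=2,scc[4]=?,scc[5]=?,scc[6]=3)
step 6: low=(low[0]=0,low[1]=0,low[2]=2,low[3]=3,low[4]=4,low[5]=?,low[6]=5); scc=(scc[0]=1,scc[1]=1,scc[2]=0,scc[3]=2,scc[4]=4,scc[5]=?,scc[6]=3)
step 7: low=(low[0]=0,low[1]=0,low[2]=2,low[3]=3,low[4]=4,low[5]=6,low[6]=5); scc=(scc[0]=1,scc[1]=1,scc[2]=0,scc[3]=2,scc[4]=4,scc[5]=5,scc[6]=3)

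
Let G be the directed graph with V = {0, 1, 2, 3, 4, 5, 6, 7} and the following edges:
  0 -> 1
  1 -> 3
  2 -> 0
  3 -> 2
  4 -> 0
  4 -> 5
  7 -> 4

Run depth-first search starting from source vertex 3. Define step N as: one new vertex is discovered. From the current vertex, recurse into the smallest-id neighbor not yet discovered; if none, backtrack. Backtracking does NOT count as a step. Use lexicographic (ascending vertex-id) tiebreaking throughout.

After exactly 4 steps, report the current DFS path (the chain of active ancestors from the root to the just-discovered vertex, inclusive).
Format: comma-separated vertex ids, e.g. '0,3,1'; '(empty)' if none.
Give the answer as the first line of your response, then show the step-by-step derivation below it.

3,2,0,1

step 1: discover 3; path=3; order=3
step 2: discover 2; path=3>2; order=3,2
step 3: discover 0; path=3>2>0; order=3,2,0
step 4: discover 1; path=3>2>0>1; order=3,2,0,1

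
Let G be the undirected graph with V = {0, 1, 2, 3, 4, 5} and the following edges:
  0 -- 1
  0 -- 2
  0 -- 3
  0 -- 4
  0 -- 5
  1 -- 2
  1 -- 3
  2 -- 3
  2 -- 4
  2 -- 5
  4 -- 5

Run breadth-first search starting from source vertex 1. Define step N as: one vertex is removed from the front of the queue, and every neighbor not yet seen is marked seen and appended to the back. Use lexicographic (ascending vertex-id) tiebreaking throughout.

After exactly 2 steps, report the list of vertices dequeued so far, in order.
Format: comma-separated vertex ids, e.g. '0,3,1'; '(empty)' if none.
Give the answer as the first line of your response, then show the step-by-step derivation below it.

1,0

step 1: dequeue 1; queue=[0,2,3]; order=1
step 2: dequeue 0; queue=[2,3,4,5]; order=1,0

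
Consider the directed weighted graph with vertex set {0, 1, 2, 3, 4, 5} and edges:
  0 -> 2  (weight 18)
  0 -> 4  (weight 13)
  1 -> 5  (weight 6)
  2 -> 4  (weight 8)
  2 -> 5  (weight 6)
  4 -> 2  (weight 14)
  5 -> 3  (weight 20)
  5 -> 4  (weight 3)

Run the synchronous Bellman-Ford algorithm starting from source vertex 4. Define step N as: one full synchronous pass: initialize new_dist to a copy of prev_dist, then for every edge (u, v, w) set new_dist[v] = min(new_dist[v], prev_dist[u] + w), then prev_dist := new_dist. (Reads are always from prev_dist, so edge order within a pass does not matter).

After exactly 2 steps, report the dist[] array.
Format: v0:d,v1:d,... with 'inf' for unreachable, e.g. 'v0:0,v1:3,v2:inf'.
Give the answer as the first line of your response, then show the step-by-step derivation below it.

v0:inf,v1:inf,v2:14,v3:inf,v4:0,v5:20

step 1: dist = v0:inf,v1:inf,v2:14,v3:inf,v4:0,v5:inf
step 2: dist = v0:inf,v1:inf,v2:14,v3:inf,v4:0,v5:20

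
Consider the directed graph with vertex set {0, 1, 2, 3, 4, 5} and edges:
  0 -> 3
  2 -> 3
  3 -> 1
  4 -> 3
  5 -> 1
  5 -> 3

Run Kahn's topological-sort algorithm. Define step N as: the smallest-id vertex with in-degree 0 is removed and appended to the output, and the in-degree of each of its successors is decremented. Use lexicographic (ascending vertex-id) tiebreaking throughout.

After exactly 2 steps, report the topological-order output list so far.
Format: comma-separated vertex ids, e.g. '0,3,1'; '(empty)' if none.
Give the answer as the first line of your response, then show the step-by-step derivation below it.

0,2

step 1: output 0; order=[0]; indeg=(0,2,0,3,0,0)
step 2: output 2; order=[0,2]; indeg=(0,2,0,2,0,0)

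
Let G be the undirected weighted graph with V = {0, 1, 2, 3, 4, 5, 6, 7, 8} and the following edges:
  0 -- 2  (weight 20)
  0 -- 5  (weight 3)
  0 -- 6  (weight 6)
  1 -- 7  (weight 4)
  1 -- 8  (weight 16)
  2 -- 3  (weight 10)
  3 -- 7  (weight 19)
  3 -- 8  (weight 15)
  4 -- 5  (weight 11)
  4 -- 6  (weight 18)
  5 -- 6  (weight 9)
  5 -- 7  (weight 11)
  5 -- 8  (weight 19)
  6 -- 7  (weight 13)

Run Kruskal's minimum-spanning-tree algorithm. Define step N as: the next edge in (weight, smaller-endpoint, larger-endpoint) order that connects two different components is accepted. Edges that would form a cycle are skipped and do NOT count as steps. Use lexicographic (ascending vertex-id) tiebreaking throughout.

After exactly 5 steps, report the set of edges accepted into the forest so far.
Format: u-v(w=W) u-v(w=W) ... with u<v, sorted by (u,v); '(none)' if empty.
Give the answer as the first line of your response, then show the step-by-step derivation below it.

0-5(w=3) 0-6(w=6) 1-7(w=4) 2-3(w=10) 4-5(w=11)

step 1: add edge 0-5 (w=3); MST = {0-5(w=3)}
step 2: add edge 1-7 (w=4); MST = {0-5(w=3) 1-7(w=4)}
step 3: add edge 0-6 (w=6); MST = {0-5(w=3) 0-6(w=6) 1-7(w=4)}
step 4: add edge 2-3 (w=10); MST = {0-5(w=3) 0-6(w=6) 1-7(w=4) 2-3(w=10)}
step 5: add edge 4-5 (w=11); MST = {0-5(w=3) 0-6(w=6) 1-7(w=4) 2-3(w=10) 4-5(w=11)}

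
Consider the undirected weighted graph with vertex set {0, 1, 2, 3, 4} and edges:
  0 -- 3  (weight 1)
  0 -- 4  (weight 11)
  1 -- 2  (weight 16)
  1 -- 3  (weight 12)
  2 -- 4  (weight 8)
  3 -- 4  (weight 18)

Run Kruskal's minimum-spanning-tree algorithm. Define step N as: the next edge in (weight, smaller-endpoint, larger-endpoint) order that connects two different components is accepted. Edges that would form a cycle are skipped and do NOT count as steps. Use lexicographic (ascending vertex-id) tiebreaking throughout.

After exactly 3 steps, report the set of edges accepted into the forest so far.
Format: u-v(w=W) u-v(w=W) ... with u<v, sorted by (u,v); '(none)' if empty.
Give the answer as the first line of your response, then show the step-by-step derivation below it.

0-3(w=1) 0-4(w=11) 2-4(w=8)

step 1: add edge 0-3 (w=1); MST = {0-3(w=1)}
step 2: add edge 2-4 (w=8); MST = {0-3(w=1) 2-4(w=8)}
step 3: add edge 0-4 (w=11); MST = {0-3(w=1) 0-4(w=11) 2-4(w=8)}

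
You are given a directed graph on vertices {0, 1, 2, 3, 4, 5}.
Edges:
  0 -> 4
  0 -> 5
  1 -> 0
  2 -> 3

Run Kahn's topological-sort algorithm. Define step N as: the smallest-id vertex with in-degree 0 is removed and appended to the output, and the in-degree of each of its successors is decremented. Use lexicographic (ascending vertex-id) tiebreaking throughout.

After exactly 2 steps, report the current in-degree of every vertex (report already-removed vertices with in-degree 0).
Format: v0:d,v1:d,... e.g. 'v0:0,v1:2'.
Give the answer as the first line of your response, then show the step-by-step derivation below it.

v0:0,v1:0,v2:0,v3:1,v4:0,v5:0

step 1: output 1; order=[1]; indeg=(0,0,0,1,1,1)
step 2: output 0; order=[1,0]; indeg=(0,0,0,1,0,0)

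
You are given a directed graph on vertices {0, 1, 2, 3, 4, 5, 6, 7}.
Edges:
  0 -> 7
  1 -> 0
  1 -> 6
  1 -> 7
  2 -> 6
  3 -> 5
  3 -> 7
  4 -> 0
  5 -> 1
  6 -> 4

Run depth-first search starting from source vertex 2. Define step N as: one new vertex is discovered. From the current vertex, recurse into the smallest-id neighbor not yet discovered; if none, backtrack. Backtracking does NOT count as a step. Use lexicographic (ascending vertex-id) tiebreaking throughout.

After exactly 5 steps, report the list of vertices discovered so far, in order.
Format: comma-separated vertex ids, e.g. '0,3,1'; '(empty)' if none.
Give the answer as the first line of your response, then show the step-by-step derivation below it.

2,6,4,0,7

step 1: discover 2; path=2; order=2
step 2: discover 6; path=2>6; order=2,6
step 3: discover 4; path=2>6>4; order=2,6,4
step 4: discover 0; path=2>6>4>0; order=2,6,4,0
step 5: discover 7; path=2>6>4>0>7; order=2,6,4,0,7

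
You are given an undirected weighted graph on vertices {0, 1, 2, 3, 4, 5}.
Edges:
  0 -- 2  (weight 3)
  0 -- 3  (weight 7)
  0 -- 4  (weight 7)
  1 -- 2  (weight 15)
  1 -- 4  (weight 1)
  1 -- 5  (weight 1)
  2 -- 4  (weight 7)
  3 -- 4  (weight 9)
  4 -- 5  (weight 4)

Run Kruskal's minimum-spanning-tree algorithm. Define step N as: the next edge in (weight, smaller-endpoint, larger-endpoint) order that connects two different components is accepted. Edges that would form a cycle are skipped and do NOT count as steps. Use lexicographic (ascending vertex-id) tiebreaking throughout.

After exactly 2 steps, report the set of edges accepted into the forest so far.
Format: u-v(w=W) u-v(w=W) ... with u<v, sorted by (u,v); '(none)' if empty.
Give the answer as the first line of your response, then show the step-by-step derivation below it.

1-4(w=1) 1-5(w=1)

step 1: add edge 1-4 (w=1); MST = {1-4(w=1)}
step 2: add edge 1-5 (w=1); MST = {1-4(w=1) 1-5(w=1)}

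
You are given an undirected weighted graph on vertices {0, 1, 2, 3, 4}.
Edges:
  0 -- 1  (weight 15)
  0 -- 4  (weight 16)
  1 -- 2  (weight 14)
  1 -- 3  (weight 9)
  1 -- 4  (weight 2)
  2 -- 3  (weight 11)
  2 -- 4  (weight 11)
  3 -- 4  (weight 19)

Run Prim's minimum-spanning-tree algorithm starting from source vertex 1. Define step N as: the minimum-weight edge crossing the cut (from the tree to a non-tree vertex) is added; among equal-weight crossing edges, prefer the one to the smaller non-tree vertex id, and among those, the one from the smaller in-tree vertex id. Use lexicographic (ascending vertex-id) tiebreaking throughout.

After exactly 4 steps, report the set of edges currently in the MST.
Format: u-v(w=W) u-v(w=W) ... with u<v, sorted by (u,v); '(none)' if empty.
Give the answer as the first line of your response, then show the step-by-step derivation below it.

0-1(w=15) 1-3(w=9) 1-4(w=2) 2-3(w=11)

step 1: add edge 1-4 (w=2); MST = {1-4(w=2)}
step 2: add edge 1-3 (w=9); MST = {1-3(w=9) 1-4(w=2)}
step 3: add edge 2-3 (w=11); MST = {1-3(w=9) 1-4(w=2) 2-3(w=11)}
step 4: add edge 0-1 (w=15); MST = {0-1(w=15) 1-3(w=9) 1-4(w=2) 2-3(w=11)}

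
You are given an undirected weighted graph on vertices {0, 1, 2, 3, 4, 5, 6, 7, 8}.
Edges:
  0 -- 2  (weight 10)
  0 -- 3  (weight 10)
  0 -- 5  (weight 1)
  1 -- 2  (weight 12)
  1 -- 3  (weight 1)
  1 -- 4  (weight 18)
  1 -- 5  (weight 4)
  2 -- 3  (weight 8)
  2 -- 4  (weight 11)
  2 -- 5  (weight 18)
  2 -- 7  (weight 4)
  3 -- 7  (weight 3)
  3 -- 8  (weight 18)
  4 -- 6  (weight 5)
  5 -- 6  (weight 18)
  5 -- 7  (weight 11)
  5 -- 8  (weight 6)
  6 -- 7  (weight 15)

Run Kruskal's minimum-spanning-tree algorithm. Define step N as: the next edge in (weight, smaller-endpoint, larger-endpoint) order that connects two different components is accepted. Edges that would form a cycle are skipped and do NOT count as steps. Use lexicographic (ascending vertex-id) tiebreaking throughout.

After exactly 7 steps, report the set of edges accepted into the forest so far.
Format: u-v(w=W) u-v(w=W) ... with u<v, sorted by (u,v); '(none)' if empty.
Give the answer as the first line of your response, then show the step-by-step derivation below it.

0-5(w=1) 1-3(w=1) 1-5(w=4) 2-7(w=4) 3-7(w=3) 4-6(w=5) 5-8(w=6)

step 1: add edge 0-5 (w=1); MST = {0-5(w=1)}
step 2: add edge 1-3 (w=1); MST = {0-5(w=1) 1-3(w=1)}
step 3: add edge 3-7 (w=3); MST = {0-5(w=1) 1-3(w=1) 3-7(w=3)}
step 4: add edge 1-5 (w=4); MST = {0-5(w=1) 1-3(w=1) 1-5(w=4) 3-7(w=3)}
step 5: add edge 2-7 (w=4); MST = {0-5(w=1) 1-3(w=1) 1-5(w=4) 2-7(w=4) 3-7(w=3)}
step 6: add edge 4-6 (w=5); MST = {0-5(w=1) 1-3(w=1) 1-5(w=4) 2-7(w=4) 3-7(w=3) 4-6(w=5)}
step 7: add edge 5-8 (w=6); MST = {0-5(w=1) 1-3(w=1) 1-5(w=4) 2-7(w=4) 3-7(w=3) 4-6(w=5) 5-8(w=6)}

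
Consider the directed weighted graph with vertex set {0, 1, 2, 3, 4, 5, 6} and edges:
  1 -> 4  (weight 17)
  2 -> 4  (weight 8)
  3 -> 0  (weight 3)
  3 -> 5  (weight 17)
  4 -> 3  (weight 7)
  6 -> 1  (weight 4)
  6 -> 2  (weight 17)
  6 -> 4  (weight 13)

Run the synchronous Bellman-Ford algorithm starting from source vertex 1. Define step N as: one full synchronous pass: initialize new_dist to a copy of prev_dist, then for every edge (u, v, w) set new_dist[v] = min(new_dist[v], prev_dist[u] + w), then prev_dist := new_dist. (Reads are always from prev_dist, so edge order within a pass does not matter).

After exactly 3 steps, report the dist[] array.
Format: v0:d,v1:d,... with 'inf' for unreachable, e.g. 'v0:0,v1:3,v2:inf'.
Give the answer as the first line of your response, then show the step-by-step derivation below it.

v0:27,v1:0,v2:inf,v3:24,v4:17,v5:41,v6:inf

step 1: dist = v0:inf,v1:0,v2:inf,v3:inf,v4:17,v5:inf,v6:inf
step 2: dist = v0:inf,v1:0,v2:inf,v3:24,v4:17,v5:inf,v6:inf
step 3: dist = v0:27,v1:0,v2:inf,v3:24,v4:17,v5:41,v6:inf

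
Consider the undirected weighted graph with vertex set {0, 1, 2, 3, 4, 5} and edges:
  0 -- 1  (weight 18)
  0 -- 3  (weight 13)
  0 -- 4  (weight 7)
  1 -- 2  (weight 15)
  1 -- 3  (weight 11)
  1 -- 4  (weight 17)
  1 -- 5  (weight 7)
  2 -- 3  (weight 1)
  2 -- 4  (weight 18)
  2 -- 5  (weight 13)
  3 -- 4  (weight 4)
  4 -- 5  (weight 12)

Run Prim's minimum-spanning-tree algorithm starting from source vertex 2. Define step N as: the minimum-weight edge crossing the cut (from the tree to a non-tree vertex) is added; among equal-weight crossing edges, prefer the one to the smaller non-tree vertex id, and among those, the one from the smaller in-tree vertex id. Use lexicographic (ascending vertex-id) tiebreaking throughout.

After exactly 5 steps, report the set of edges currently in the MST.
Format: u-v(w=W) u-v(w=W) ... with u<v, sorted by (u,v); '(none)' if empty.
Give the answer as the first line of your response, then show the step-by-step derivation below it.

0-4(w=7) 1-3(w=11) 1-5(w=7) 2-3(w=1) 3-4(w=4)

step 1: add edge 2-3 (w=1); MST = {2-3(w=1)}
step 2: add edge 3-4 (w=4); MST = {2-3(w=1) 3-4(w=4)}
step 3: add edge 0-4 (w=7); MST = {0-4(w=7) 2-3(w=1) 3-4(w=4)}
step 4: add edge 1-3 (w=11); MST = {0-4(w=7) 1-3(w=11) 2-3(w=1) 3-4(w=4)}
step 5: add edge 1-5 (w=7); MST = {0-4(w=7) 1-3(w=11) 1-5(w=7) 2-3(w=1) 3-4(w=4)}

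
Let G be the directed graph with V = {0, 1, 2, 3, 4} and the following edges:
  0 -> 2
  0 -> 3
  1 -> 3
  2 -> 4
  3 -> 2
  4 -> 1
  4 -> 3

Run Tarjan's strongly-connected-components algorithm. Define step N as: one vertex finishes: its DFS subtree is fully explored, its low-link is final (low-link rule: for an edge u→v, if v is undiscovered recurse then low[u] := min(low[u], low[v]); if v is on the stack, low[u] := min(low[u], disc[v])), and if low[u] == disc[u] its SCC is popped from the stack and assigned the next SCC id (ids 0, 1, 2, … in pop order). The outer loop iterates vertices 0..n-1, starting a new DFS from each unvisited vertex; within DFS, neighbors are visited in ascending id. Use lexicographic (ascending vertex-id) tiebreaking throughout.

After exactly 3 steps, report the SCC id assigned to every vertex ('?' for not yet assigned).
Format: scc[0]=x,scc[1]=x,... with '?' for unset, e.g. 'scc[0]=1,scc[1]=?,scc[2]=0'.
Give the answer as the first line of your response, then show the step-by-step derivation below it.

scc[0]=?,scc[1]=?,scc[2]=?,scc[3]=?,scc[4]=?

step 1: low=(low[0]=0,low[1]=3,low[2]=1,low[3]=1,low[4]=2); scc=(scc[0]=?,scc[1]=?,scc[2]=?,scc[3]=?,scc[4]=?)
step 2: low=(low[0]=0,low[1]=1,low[2]=1,low[3]=1,low[4]=2); scc=(scc[0]=?,scc[1]=?,scc[2]=?,scc[3]=?,scc[4]=?)
step 3: low=(low[0]=0,low[1]=1,low[2]=1,low[3]=1,low[4]=1); scc=(scc[0]=?,scc[1]=?,scc[2]=?,scc[3]=?,scc[4]=?)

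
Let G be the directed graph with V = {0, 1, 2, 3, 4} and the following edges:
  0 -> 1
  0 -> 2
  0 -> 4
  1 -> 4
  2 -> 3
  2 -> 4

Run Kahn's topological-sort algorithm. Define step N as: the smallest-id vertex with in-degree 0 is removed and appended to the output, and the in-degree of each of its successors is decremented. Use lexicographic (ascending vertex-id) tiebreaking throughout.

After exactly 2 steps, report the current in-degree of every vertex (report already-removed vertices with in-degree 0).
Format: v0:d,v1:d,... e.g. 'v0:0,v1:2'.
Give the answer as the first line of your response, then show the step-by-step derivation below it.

v0:0,v1:0,v2:0,v3:1,v4:1

step 1: output 0; order=[0]; indeg=(0,0,0,1,2)
step 2: output 1; order=[0,1]; indeg=(0,0,0,1,1)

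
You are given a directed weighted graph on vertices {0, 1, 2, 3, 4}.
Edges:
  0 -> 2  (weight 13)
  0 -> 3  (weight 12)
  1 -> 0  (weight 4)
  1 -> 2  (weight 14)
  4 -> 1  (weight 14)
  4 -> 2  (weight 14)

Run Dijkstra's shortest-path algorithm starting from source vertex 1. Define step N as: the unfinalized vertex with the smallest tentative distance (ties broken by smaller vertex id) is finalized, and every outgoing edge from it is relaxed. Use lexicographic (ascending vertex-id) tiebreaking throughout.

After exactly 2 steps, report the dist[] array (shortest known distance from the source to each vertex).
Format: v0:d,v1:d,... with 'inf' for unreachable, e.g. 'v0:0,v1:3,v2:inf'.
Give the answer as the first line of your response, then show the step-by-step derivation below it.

v0:4,v1:0,v2:14,v3:16,v4:inf

step 1: dist = v0:4,v1:0,v2:14,v3:inf,v4:inf
step 2: dist = v0:4,v1:0,v2:14,v3:16,v4:inf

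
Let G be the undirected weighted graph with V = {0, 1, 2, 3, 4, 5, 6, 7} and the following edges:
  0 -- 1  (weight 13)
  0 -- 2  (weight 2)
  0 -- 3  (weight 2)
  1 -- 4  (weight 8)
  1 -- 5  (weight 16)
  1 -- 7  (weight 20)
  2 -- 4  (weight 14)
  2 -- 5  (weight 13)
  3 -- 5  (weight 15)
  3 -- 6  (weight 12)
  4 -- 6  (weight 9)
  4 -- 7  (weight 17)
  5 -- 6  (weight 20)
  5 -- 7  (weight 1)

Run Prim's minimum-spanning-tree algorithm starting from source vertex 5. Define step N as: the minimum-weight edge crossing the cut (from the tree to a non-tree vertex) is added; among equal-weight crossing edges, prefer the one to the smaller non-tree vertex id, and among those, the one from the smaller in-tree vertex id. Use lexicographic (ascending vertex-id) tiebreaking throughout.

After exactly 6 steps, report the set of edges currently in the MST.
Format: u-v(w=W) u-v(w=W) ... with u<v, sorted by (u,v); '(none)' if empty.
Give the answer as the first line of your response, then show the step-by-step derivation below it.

0-2(w=2) 0-3(w=2) 2-5(w=13) 3-6(w=12) 4-6(w=9) 5-7(w=1)

step 1: add edge 5-7 (w=1); MST = {5-7(w=1)}
step 2: add edge 2-5 (w=13); MST = {2-5(w=13) 5-7(w=1)}
step 3: add edge 0-2 (w=2); MST = {0-2(w=2) 2-5(w=13) 5-7(w=1)}
step 4: add edge 0-3 (w=2); MST = {0-2(w=2) 0-3(w=2) 2-5(w=13) 5-7(w=1)}
step 5: add edge 3-6 (w=12); MST = {0-2(w=2) 0-3(w=2) 2-5(w=13) 3-6(w=12) 5-7(w=1)}
step 6: add edge 4-6 (w=9); MST = {0-2(w=2) 0-3(w=2) 2-5(w=13) 3-6(w=12) 4-6(w=9) 5-7(w=1)}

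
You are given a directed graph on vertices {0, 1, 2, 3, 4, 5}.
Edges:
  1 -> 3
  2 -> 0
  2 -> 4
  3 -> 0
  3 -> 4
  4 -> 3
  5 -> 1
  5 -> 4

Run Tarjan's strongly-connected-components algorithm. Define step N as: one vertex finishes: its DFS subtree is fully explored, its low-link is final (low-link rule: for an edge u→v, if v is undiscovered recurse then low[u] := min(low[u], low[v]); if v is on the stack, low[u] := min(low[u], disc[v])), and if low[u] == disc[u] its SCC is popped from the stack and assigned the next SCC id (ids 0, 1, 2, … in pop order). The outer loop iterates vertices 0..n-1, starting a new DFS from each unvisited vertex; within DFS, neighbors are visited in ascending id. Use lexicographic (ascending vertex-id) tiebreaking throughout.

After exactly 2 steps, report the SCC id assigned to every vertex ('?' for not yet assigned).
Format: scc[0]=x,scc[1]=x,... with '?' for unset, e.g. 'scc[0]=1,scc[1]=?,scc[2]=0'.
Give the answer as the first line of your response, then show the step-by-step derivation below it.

scc[0]=0,scc[1]=?,scc[2]=?,scc[3]=?,scc[4]=?,scc[5]=?

step 1: low=(low[0]=0,low[1]=?,low[2]=?,low[3]=?,low[4]=?,low[5]=?); scc=(scc[0]=0,scc[1]=?,scc[2]=?,scc[3]=?,scc[4]=?,scc[5]=?)
step 2: low=(low[0]=0,low[1]=1,low[2]=?,low[3]=2,low[4]=2,low[5]=?); scc=(scc[0]=0,scc[1]=?,scc[2]=?,scc[3]=?,scc[4]=?,scc[5]=?)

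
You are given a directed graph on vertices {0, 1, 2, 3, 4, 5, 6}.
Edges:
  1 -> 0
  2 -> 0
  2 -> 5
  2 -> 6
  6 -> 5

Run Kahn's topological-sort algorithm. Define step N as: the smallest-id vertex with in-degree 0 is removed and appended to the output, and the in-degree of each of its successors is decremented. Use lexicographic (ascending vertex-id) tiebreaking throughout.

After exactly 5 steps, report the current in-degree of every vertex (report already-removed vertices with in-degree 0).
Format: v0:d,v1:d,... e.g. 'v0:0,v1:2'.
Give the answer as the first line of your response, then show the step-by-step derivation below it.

v0:0,v1:0,v2:0,v3:0,v4:0,v5:1,v6:0

step 1: output 1; order=[1]; indeg=(1,0,0,0,0,2,1)
step 2: output 2; order=[1,2]; indeg=(0,0,0,0,0,1,0)
step 3: output 0; order=[1,2,0]; indeg=(0,0,0,0,0,1,0)
step 4: output 3; order=[1,2,0,3]; indeg=(0,0,0,0,0,1,0)
step 5: output 4; order=[1,2,0,3,4]; indeg=(0,0,0,0,0,1,0)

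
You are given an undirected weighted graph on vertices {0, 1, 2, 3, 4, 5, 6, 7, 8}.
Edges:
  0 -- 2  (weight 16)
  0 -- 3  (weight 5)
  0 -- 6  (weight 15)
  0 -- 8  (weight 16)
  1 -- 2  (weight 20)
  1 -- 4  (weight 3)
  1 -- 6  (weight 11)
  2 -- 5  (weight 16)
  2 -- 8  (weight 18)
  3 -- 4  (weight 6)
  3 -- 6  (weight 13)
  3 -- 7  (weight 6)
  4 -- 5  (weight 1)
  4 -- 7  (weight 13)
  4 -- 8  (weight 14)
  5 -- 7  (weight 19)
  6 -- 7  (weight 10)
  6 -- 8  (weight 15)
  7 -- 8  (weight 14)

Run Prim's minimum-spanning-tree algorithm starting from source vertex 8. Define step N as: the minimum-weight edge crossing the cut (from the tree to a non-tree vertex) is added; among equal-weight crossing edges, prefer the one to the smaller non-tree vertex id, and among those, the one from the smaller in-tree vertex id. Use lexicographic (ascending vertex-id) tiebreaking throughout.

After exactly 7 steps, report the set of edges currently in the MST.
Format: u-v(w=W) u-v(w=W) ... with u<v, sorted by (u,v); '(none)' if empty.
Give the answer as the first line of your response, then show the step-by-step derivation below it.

0-3(w=5) 1-4(w=3) 3-4(w=6) 3-7(w=6) 4-5(w=1) 4-8(w=14) 6-7(w=10)

step 1: add edge 4-8 (w=14); MST = {4-8(w=14)}
step 2: add edge 4-5 (w=1); MST = {4-5(w=1) 4-8(w=14)}
step 3: add edge 1-4 (w=3); MST = {1-4(w=3) 4-5(w=1) 4-8(w=14)}
step 4: add edge 3-4 (w=6); MST = {1-4(w=3) 3-4(w=6) 4-5(w=1) 4-8(w=14)}
step 5: add edge 0-3 (w=5); MST = {0-3(w=5) 1-4(w=3) 3-4(w=6) 4-5(w=1) 4-8(w=14)}
step 6: add edge 3-7 (w=6); MST = {0-3(w=5) 1-4(w=3) 3-4(w=6) 3-7(w=6) 4-5(w=1) 4-8(w=14)}
step 7: add edge 6-7 (w=10); MST = {0-3(w=5) 1-4(w=3) 3-4(w=6) 3-7(w=6) 4-5(w=1) 4-8(w=14) 6-7(w=10)}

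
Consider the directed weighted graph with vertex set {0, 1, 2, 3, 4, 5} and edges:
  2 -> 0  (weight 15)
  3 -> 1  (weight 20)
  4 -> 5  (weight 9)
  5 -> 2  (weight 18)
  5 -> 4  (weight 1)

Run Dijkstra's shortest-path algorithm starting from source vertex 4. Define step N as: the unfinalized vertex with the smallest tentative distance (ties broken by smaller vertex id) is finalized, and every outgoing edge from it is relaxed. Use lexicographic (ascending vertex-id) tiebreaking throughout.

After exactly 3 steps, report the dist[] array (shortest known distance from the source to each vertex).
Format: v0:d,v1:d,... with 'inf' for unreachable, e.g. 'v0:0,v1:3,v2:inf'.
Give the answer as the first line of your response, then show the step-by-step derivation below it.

v0:42,v1:inf,v2:27,v3:inf,v4:0,v5:9

step 1: dist = v0:inf,v1:inf,v2:inf,v3:inf,v4:0,v5:9
step 2: dist = v0:inf,v1:inf,v2:27,v3:inf,v4:0,v5:9
step 3: dist = v0:42,v1:inf,v2:27,v3:inf,v4:0,v5:9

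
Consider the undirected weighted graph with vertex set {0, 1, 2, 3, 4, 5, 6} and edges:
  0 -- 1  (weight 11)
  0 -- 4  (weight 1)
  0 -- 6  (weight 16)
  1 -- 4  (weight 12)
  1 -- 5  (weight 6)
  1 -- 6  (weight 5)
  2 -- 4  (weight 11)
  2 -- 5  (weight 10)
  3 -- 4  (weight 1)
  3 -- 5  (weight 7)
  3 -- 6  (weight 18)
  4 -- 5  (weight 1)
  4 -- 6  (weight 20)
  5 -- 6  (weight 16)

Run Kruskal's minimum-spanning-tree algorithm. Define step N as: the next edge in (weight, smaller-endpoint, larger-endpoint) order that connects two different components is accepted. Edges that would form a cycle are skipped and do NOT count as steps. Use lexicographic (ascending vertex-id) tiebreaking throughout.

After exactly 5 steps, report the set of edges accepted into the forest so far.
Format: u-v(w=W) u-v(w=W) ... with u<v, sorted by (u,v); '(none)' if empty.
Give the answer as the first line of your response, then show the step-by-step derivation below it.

0-4(w=1) 1-5(w=6) 1-6(w=5) 3-4(w=1) 4-5(w=1)

step 1: add edge 0-4 (w=1); MST = {0-4(w=1)}
step 2: add edge 3-4 (w=1); MST = {0-4(w=1) 3-4(w=1)}
step 3: add edge 4-5 (w=1); MST = {0-4(w=1) 3-4(w=1) 4-5(w=1)}
step 4: add edge 1-6 (w=5); MST = {0-4(w=1) 1-6(w=5) 3-4(w=1) 4-5(w=1)}
step 5: add edge 1-5 (w=6); MST = {0-4(w=1) 1-5(w=6) 1-6(w=5) 3-4(w=1) 4-5(w=1)}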